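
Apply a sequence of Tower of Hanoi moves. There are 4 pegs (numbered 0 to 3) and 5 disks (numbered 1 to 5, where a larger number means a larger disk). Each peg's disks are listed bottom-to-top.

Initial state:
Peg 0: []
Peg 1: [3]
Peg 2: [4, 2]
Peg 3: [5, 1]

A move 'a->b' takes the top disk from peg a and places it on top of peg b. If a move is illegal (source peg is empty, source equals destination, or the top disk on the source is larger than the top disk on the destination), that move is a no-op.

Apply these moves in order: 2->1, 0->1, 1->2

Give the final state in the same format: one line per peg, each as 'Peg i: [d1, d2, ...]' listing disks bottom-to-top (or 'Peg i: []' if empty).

After move 1 (2->1):
Peg 0: []
Peg 1: [3, 2]
Peg 2: [4]
Peg 3: [5, 1]

After move 2 (0->1):
Peg 0: []
Peg 1: [3, 2]
Peg 2: [4]
Peg 3: [5, 1]

After move 3 (1->2):
Peg 0: []
Peg 1: [3]
Peg 2: [4, 2]
Peg 3: [5, 1]

Answer: Peg 0: []
Peg 1: [3]
Peg 2: [4, 2]
Peg 3: [5, 1]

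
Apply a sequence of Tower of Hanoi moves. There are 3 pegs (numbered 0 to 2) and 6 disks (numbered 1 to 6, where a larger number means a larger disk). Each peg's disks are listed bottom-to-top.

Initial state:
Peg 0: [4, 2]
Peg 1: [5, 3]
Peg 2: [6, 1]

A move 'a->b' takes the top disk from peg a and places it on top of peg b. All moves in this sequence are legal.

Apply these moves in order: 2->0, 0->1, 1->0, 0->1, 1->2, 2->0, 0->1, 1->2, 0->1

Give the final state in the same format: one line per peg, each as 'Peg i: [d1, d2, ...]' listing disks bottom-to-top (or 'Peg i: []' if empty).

Answer: Peg 0: [4]
Peg 1: [5, 3, 2]
Peg 2: [6, 1]

Derivation:
After move 1 (2->0):
Peg 0: [4, 2, 1]
Peg 1: [5, 3]
Peg 2: [6]

After move 2 (0->1):
Peg 0: [4, 2]
Peg 1: [5, 3, 1]
Peg 2: [6]

After move 3 (1->0):
Peg 0: [4, 2, 1]
Peg 1: [5, 3]
Peg 2: [6]

After move 4 (0->1):
Peg 0: [4, 2]
Peg 1: [5, 3, 1]
Peg 2: [6]

After move 5 (1->2):
Peg 0: [4, 2]
Peg 1: [5, 3]
Peg 2: [6, 1]

After move 6 (2->0):
Peg 0: [4, 2, 1]
Peg 1: [5, 3]
Peg 2: [6]

After move 7 (0->1):
Peg 0: [4, 2]
Peg 1: [5, 3, 1]
Peg 2: [6]

After move 8 (1->2):
Peg 0: [4, 2]
Peg 1: [5, 3]
Peg 2: [6, 1]

After move 9 (0->1):
Peg 0: [4]
Peg 1: [5, 3, 2]
Peg 2: [6, 1]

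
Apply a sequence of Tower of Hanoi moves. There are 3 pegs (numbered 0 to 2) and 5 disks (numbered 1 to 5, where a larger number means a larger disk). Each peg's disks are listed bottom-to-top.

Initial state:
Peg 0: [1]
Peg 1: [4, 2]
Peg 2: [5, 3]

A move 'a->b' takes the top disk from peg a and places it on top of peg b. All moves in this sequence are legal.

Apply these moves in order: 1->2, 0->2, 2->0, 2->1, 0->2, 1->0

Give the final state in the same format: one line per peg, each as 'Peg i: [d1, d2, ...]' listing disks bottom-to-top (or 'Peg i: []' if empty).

Answer: Peg 0: [2]
Peg 1: [4]
Peg 2: [5, 3, 1]

Derivation:
After move 1 (1->2):
Peg 0: [1]
Peg 1: [4]
Peg 2: [5, 3, 2]

After move 2 (0->2):
Peg 0: []
Peg 1: [4]
Peg 2: [5, 3, 2, 1]

After move 3 (2->0):
Peg 0: [1]
Peg 1: [4]
Peg 2: [5, 3, 2]

After move 4 (2->1):
Peg 0: [1]
Peg 1: [4, 2]
Peg 2: [5, 3]

After move 5 (0->2):
Peg 0: []
Peg 1: [4, 2]
Peg 2: [5, 3, 1]

After move 6 (1->0):
Peg 0: [2]
Peg 1: [4]
Peg 2: [5, 3, 1]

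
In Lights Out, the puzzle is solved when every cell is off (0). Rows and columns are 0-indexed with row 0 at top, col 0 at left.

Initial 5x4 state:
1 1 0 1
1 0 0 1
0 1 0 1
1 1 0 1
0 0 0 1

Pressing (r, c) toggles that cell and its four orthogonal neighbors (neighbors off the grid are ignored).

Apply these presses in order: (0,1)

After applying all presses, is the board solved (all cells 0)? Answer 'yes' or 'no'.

Answer: no

Derivation:
After press 1 at (0,1):
0 0 1 1
1 1 0 1
0 1 0 1
1 1 0 1
0 0 0 1

Lights still on: 11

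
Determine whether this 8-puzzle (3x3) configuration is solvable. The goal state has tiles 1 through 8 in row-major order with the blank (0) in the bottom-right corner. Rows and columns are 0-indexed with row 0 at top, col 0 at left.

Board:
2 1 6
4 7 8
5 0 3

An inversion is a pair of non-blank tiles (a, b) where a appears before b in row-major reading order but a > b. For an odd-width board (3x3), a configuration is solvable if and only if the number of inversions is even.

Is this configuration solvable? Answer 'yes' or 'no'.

Inversions (pairs i<j in row-major order where tile[i] > tile[j] > 0): 10
10 is even, so the puzzle is solvable.

Answer: yes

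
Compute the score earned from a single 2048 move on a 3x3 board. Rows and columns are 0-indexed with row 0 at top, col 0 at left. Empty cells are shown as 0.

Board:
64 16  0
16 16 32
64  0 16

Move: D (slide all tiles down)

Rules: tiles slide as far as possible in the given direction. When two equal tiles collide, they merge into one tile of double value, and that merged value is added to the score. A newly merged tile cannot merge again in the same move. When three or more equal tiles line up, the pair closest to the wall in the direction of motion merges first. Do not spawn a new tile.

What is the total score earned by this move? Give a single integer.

Slide down:
col 0: [64, 16, 64] -> [64, 16, 64]  score +0 (running 0)
col 1: [16, 16, 0] -> [0, 0, 32]  score +32 (running 32)
col 2: [0, 32, 16] -> [0, 32, 16]  score +0 (running 32)
Board after move:
64  0  0
16  0 32
64 32 16

Answer: 32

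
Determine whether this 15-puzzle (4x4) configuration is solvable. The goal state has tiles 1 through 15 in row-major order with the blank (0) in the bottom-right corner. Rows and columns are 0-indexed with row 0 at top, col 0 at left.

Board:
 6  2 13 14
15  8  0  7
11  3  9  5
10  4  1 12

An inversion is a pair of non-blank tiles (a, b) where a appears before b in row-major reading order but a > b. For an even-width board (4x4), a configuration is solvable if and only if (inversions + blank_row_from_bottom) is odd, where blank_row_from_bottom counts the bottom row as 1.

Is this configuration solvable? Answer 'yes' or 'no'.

Answer: yes

Derivation:
Inversions: 60
Blank is in row 1 (0-indexed from top), which is row 3 counting from the bottom (bottom = 1).
60 + 3 = 63, which is odd, so the puzzle is solvable.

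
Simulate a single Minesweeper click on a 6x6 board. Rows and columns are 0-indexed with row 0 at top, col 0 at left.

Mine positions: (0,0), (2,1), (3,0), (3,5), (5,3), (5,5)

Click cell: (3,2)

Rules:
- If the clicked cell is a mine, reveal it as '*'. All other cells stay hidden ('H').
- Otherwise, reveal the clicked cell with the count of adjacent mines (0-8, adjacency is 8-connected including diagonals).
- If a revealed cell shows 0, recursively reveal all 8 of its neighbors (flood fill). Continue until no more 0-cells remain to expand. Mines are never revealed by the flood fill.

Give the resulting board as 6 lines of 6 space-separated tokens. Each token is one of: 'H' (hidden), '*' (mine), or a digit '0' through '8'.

H H H H H H
H H H H H H
H H H H H H
H H 1 H H H
H H H H H H
H H H H H H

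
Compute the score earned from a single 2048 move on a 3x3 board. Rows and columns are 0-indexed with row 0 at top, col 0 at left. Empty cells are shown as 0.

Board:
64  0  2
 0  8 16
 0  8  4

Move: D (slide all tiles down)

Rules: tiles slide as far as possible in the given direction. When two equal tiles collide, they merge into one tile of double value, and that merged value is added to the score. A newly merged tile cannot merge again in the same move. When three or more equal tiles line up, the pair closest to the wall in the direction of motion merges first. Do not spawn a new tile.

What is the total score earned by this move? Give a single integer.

Answer: 16

Derivation:
Slide down:
col 0: [64, 0, 0] -> [0, 0, 64]  score +0 (running 0)
col 1: [0, 8, 8] -> [0, 0, 16]  score +16 (running 16)
col 2: [2, 16, 4] -> [2, 16, 4]  score +0 (running 16)
Board after move:
 0  0  2
 0  0 16
64 16  4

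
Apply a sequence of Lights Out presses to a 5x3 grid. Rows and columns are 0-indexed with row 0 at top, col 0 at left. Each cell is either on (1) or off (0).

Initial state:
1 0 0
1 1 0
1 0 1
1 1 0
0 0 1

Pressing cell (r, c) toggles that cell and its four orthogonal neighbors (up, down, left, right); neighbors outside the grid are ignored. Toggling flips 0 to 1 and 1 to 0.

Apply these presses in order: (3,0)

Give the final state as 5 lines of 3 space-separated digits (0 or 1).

Answer: 1 0 0
1 1 0
0 0 1
0 0 0
1 0 1

Derivation:
After press 1 at (3,0):
1 0 0
1 1 0
0 0 1
0 0 0
1 0 1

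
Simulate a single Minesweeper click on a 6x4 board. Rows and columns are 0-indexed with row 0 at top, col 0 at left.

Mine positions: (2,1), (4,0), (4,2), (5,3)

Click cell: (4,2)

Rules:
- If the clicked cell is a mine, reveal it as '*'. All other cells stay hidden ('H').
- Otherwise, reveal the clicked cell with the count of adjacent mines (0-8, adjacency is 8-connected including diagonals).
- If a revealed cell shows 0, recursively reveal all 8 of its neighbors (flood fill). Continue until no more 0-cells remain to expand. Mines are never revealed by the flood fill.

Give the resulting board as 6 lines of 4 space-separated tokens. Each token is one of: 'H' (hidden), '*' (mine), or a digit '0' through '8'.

H H H H
H H H H
H H H H
H H H H
H H * H
H H H H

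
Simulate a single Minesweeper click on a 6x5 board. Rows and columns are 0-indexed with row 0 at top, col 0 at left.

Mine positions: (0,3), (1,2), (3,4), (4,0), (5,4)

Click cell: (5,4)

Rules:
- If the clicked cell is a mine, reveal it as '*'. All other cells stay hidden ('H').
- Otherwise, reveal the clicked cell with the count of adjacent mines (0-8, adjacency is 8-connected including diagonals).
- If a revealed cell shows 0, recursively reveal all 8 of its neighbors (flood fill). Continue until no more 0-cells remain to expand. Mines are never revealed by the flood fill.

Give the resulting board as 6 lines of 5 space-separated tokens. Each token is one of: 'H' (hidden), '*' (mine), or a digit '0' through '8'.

H H H H H
H H H H H
H H H H H
H H H H H
H H H H H
H H H H *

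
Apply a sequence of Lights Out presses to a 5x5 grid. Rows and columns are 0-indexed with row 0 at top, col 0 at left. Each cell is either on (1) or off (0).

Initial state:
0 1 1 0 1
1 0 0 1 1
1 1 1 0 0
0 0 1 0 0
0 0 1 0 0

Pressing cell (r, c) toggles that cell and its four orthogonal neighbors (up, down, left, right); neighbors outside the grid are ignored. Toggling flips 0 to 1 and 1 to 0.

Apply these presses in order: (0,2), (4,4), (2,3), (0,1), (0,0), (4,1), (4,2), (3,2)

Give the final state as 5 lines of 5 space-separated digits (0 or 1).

After press 1 at (0,2):
0 0 0 1 1
1 0 1 1 1
1 1 1 0 0
0 0 1 0 0
0 0 1 0 0

After press 2 at (4,4):
0 0 0 1 1
1 0 1 1 1
1 1 1 0 0
0 0 1 0 1
0 0 1 1 1

After press 3 at (2,3):
0 0 0 1 1
1 0 1 0 1
1 1 0 1 1
0 0 1 1 1
0 0 1 1 1

After press 4 at (0,1):
1 1 1 1 1
1 1 1 0 1
1 1 0 1 1
0 0 1 1 1
0 0 1 1 1

After press 5 at (0,0):
0 0 1 1 1
0 1 1 0 1
1 1 0 1 1
0 0 1 1 1
0 0 1 1 1

After press 6 at (4,1):
0 0 1 1 1
0 1 1 0 1
1 1 0 1 1
0 1 1 1 1
1 1 0 1 1

After press 7 at (4,2):
0 0 1 1 1
0 1 1 0 1
1 1 0 1 1
0 1 0 1 1
1 0 1 0 1

After press 8 at (3,2):
0 0 1 1 1
0 1 1 0 1
1 1 1 1 1
0 0 1 0 1
1 0 0 0 1

Answer: 0 0 1 1 1
0 1 1 0 1
1 1 1 1 1
0 0 1 0 1
1 0 0 0 1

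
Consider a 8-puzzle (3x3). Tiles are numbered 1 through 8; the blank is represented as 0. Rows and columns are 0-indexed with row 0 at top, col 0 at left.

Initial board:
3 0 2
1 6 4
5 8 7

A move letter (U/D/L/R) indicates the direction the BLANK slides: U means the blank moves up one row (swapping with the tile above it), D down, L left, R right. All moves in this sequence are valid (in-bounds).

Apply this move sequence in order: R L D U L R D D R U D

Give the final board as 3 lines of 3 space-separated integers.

Answer: 3 6 2
1 8 4
5 7 0

Derivation:
After move 1 (R):
3 2 0
1 6 4
5 8 7

After move 2 (L):
3 0 2
1 6 4
5 8 7

After move 3 (D):
3 6 2
1 0 4
5 8 7

After move 4 (U):
3 0 2
1 6 4
5 8 7

After move 5 (L):
0 3 2
1 6 4
5 8 7

After move 6 (R):
3 0 2
1 6 4
5 8 7

After move 7 (D):
3 6 2
1 0 4
5 8 7

After move 8 (D):
3 6 2
1 8 4
5 0 7

After move 9 (R):
3 6 2
1 8 4
5 7 0

After move 10 (U):
3 6 2
1 8 0
5 7 4

After move 11 (D):
3 6 2
1 8 4
5 7 0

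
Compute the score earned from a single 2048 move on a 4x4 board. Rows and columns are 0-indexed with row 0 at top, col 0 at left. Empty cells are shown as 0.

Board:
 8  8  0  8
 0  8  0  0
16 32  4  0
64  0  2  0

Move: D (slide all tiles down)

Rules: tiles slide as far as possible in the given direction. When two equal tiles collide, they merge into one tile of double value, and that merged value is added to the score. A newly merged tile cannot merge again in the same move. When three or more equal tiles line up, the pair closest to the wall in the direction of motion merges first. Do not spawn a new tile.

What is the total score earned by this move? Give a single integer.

Answer: 16

Derivation:
Slide down:
col 0: [8, 0, 16, 64] -> [0, 8, 16, 64]  score +0 (running 0)
col 1: [8, 8, 32, 0] -> [0, 0, 16, 32]  score +16 (running 16)
col 2: [0, 0, 4, 2] -> [0, 0, 4, 2]  score +0 (running 16)
col 3: [8, 0, 0, 0] -> [0, 0, 0, 8]  score +0 (running 16)
Board after move:
 0  0  0  0
 8  0  0  0
16 16  4  0
64 32  2  8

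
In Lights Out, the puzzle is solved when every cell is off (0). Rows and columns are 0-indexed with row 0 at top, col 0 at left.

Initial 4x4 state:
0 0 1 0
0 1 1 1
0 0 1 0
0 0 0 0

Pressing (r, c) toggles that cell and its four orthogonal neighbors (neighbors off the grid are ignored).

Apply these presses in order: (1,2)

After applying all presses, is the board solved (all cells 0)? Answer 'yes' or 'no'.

After press 1 at (1,2):
0 0 0 0
0 0 0 0
0 0 0 0
0 0 0 0

Lights still on: 0

Answer: yes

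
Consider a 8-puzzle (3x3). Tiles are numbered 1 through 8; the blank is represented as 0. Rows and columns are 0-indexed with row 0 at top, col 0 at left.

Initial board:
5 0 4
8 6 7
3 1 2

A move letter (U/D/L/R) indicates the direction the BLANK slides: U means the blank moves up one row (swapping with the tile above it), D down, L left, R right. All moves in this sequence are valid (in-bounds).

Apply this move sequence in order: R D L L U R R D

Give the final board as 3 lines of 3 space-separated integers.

After move 1 (R):
5 4 0
8 6 7
3 1 2

After move 2 (D):
5 4 7
8 6 0
3 1 2

After move 3 (L):
5 4 7
8 0 6
3 1 2

After move 4 (L):
5 4 7
0 8 6
3 1 2

After move 5 (U):
0 4 7
5 8 6
3 1 2

After move 6 (R):
4 0 7
5 8 6
3 1 2

After move 7 (R):
4 7 0
5 8 6
3 1 2

After move 8 (D):
4 7 6
5 8 0
3 1 2

Answer: 4 7 6
5 8 0
3 1 2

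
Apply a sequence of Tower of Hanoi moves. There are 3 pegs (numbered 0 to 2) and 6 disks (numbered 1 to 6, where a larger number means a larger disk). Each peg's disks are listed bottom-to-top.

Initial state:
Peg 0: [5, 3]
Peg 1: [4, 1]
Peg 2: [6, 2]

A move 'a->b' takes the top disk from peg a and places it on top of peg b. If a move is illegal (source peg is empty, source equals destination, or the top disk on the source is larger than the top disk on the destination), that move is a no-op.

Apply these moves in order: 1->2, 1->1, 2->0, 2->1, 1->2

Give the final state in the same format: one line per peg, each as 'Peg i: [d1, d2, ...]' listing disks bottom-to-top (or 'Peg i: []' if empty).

After move 1 (1->2):
Peg 0: [5, 3]
Peg 1: [4]
Peg 2: [6, 2, 1]

After move 2 (1->1):
Peg 0: [5, 3]
Peg 1: [4]
Peg 2: [6, 2, 1]

After move 3 (2->0):
Peg 0: [5, 3, 1]
Peg 1: [4]
Peg 2: [6, 2]

After move 4 (2->1):
Peg 0: [5, 3, 1]
Peg 1: [4, 2]
Peg 2: [6]

After move 5 (1->2):
Peg 0: [5, 3, 1]
Peg 1: [4]
Peg 2: [6, 2]

Answer: Peg 0: [5, 3, 1]
Peg 1: [4]
Peg 2: [6, 2]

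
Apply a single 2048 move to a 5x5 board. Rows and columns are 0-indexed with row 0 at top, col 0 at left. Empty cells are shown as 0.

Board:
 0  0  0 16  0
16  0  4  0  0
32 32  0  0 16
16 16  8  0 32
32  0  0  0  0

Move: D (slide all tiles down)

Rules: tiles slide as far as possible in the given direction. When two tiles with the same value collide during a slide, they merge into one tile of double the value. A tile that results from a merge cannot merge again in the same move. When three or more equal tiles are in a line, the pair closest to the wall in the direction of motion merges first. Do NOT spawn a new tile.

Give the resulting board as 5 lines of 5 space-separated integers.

Slide down:
col 0: [0, 16, 32, 16, 32] -> [0, 16, 32, 16, 32]
col 1: [0, 0, 32, 16, 0] -> [0, 0, 0, 32, 16]
col 2: [0, 4, 0, 8, 0] -> [0, 0, 0, 4, 8]
col 3: [16, 0, 0, 0, 0] -> [0, 0, 0, 0, 16]
col 4: [0, 0, 16, 32, 0] -> [0, 0, 0, 16, 32]

Answer:  0  0  0  0  0
16  0  0  0  0
32  0  0  0  0
16 32  4  0 16
32 16  8 16 32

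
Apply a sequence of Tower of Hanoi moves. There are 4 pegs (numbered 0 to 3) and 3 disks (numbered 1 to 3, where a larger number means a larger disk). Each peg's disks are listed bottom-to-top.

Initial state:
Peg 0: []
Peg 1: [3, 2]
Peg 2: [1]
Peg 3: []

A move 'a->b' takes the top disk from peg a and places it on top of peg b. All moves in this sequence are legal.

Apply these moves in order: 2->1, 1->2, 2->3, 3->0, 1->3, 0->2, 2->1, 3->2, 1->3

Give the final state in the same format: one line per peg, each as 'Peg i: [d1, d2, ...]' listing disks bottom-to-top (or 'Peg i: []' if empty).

After move 1 (2->1):
Peg 0: []
Peg 1: [3, 2, 1]
Peg 2: []
Peg 3: []

After move 2 (1->2):
Peg 0: []
Peg 1: [3, 2]
Peg 2: [1]
Peg 3: []

After move 3 (2->3):
Peg 0: []
Peg 1: [3, 2]
Peg 2: []
Peg 3: [1]

After move 4 (3->0):
Peg 0: [1]
Peg 1: [3, 2]
Peg 2: []
Peg 3: []

After move 5 (1->3):
Peg 0: [1]
Peg 1: [3]
Peg 2: []
Peg 3: [2]

After move 6 (0->2):
Peg 0: []
Peg 1: [3]
Peg 2: [1]
Peg 3: [2]

After move 7 (2->1):
Peg 0: []
Peg 1: [3, 1]
Peg 2: []
Peg 3: [2]

After move 8 (3->2):
Peg 0: []
Peg 1: [3, 1]
Peg 2: [2]
Peg 3: []

After move 9 (1->3):
Peg 0: []
Peg 1: [3]
Peg 2: [2]
Peg 3: [1]

Answer: Peg 0: []
Peg 1: [3]
Peg 2: [2]
Peg 3: [1]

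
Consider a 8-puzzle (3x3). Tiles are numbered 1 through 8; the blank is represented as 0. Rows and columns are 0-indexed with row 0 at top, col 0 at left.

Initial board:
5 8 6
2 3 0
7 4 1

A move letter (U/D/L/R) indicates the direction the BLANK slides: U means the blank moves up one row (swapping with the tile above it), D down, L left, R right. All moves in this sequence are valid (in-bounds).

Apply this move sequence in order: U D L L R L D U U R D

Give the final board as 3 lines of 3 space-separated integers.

Answer: 8 2 6
5 0 3
7 4 1

Derivation:
After move 1 (U):
5 8 0
2 3 6
7 4 1

After move 2 (D):
5 8 6
2 3 0
7 4 1

After move 3 (L):
5 8 6
2 0 3
7 4 1

After move 4 (L):
5 8 6
0 2 3
7 4 1

After move 5 (R):
5 8 6
2 0 3
7 4 1

After move 6 (L):
5 8 6
0 2 3
7 4 1

After move 7 (D):
5 8 6
7 2 3
0 4 1

After move 8 (U):
5 8 6
0 2 3
7 4 1

After move 9 (U):
0 8 6
5 2 3
7 4 1

After move 10 (R):
8 0 6
5 2 3
7 4 1

After move 11 (D):
8 2 6
5 0 3
7 4 1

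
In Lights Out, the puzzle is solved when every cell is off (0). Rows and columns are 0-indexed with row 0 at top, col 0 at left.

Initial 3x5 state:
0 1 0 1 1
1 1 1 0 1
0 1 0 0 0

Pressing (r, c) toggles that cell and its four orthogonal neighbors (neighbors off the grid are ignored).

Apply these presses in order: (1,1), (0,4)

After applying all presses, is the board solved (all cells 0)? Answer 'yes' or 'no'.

After press 1 at (1,1):
0 0 0 1 1
0 0 0 0 1
0 0 0 0 0

After press 2 at (0,4):
0 0 0 0 0
0 0 0 0 0
0 0 0 0 0

Lights still on: 0

Answer: yes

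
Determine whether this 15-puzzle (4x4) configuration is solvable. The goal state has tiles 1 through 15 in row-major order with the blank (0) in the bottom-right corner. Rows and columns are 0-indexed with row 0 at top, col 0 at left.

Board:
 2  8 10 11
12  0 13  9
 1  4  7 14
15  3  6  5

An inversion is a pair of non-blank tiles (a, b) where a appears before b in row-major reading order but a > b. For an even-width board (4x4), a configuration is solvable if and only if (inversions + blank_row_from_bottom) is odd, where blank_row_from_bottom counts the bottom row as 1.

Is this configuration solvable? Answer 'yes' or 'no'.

Answer: yes

Derivation:
Inversions: 52
Blank is in row 1 (0-indexed from top), which is row 3 counting from the bottom (bottom = 1).
52 + 3 = 55, which is odd, so the puzzle is solvable.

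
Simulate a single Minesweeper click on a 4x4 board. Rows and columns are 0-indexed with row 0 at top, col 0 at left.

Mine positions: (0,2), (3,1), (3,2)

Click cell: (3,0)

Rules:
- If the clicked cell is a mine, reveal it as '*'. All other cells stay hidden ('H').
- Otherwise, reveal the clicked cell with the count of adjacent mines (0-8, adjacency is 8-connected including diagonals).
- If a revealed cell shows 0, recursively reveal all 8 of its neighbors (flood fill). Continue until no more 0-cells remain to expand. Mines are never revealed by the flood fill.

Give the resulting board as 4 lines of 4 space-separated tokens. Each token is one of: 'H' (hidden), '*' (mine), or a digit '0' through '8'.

H H H H
H H H H
H H H H
1 H H H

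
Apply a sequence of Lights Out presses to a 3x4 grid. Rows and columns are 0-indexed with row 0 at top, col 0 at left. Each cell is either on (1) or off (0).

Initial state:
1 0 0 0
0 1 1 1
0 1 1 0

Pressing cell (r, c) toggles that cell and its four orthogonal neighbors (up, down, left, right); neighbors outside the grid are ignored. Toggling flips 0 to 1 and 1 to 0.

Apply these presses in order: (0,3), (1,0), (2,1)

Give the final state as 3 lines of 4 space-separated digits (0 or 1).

Answer: 0 0 1 1
1 1 1 0
0 0 0 0

Derivation:
After press 1 at (0,3):
1 0 1 1
0 1 1 0
0 1 1 0

After press 2 at (1,0):
0 0 1 1
1 0 1 0
1 1 1 0

After press 3 at (2,1):
0 0 1 1
1 1 1 0
0 0 0 0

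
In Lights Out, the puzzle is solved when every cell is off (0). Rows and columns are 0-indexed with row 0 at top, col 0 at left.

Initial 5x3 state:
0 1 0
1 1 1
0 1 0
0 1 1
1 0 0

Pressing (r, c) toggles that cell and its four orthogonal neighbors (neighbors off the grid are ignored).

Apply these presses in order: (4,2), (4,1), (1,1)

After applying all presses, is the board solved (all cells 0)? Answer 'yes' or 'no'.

After press 1 at (4,2):
0 1 0
1 1 1
0 1 0
0 1 0
1 1 1

After press 2 at (4,1):
0 1 0
1 1 1
0 1 0
0 0 0
0 0 0

After press 3 at (1,1):
0 0 0
0 0 0
0 0 0
0 0 0
0 0 0

Lights still on: 0

Answer: yes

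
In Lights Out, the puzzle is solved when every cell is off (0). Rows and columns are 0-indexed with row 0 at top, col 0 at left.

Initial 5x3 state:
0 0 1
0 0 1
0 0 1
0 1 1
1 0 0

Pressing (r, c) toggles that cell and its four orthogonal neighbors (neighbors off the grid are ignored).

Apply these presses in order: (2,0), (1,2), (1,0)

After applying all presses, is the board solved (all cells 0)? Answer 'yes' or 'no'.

Answer: no

Derivation:
After press 1 at (2,0):
0 0 1
1 0 1
1 1 1
1 1 1
1 0 0

After press 2 at (1,2):
0 0 0
1 1 0
1 1 0
1 1 1
1 0 0

After press 3 at (1,0):
1 0 0
0 0 0
0 1 0
1 1 1
1 0 0

Lights still on: 6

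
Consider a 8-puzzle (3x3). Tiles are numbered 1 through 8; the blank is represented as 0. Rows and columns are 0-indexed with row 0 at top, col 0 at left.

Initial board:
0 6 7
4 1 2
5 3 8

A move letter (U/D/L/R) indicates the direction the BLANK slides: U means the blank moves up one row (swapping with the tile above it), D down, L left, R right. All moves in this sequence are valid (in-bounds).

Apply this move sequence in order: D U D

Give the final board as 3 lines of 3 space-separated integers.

Answer: 4 6 7
0 1 2
5 3 8

Derivation:
After move 1 (D):
4 6 7
0 1 2
5 3 8

After move 2 (U):
0 6 7
4 1 2
5 3 8

After move 3 (D):
4 6 7
0 1 2
5 3 8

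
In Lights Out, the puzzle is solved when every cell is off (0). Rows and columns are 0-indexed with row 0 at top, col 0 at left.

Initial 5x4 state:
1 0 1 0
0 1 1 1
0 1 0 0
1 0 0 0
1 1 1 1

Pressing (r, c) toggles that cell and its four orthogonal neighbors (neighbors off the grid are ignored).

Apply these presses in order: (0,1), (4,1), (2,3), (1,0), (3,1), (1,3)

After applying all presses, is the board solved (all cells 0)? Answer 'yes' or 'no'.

After press 1 at (0,1):
0 1 0 0
0 0 1 1
0 1 0 0
1 0 0 0
1 1 1 1

After press 2 at (4,1):
0 1 0 0
0 0 1 1
0 1 0 0
1 1 0 0
0 0 0 1

After press 3 at (2,3):
0 1 0 0
0 0 1 0
0 1 1 1
1 1 0 1
0 0 0 1

After press 4 at (1,0):
1 1 0 0
1 1 1 0
1 1 1 1
1 1 0 1
0 0 0 1

After press 5 at (3,1):
1 1 0 0
1 1 1 0
1 0 1 1
0 0 1 1
0 1 0 1

After press 6 at (1,3):
1 1 0 1
1 1 0 1
1 0 1 0
0 0 1 1
0 1 0 1

Lights still on: 12

Answer: no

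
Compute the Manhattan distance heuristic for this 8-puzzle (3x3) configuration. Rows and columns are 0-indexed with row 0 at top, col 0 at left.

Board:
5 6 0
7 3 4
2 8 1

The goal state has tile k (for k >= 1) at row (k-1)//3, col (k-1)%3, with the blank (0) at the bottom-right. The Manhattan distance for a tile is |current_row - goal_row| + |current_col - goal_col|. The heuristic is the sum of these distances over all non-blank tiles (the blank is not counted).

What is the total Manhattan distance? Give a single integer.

Tile 5: at (0,0), goal (1,1), distance |0-1|+|0-1| = 2
Tile 6: at (0,1), goal (1,2), distance |0-1|+|1-2| = 2
Tile 7: at (1,0), goal (2,0), distance |1-2|+|0-0| = 1
Tile 3: at (1,1), goal (0,2), distance |1-0|+|1-2| = 2
Tile 4: at (1,2), goal (1,0), distance |1-1|+|2-0| = 2
Tile 2: at (2,0), goal (0,1), distance |2-0|+|0-1| = 3
Tile 8: at (2,1), goal (2,1), distance |2-2|+|1-1| = 0
Tile 1: at (2,2), goal (0,0), distance |2-0|+|2-0| = 4
Sum: 2 + 2 + 1 + 2 + 2 + 3 + 0 + 4 = 16

Answer: 16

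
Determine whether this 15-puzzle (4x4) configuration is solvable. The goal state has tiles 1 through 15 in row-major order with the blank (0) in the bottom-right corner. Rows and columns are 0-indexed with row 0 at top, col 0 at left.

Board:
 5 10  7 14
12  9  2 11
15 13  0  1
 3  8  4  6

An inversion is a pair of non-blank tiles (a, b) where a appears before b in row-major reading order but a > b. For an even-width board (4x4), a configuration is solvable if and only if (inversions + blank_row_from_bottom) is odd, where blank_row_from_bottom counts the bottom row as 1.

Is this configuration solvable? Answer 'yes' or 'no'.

Inversions: 60
Blank is in row 2 (0-indexed from top), which is row 2 counting from the bottom (bottom = 1).
60 + 2 = 62, which is even, so the puzzle is not solvable.

Answer: no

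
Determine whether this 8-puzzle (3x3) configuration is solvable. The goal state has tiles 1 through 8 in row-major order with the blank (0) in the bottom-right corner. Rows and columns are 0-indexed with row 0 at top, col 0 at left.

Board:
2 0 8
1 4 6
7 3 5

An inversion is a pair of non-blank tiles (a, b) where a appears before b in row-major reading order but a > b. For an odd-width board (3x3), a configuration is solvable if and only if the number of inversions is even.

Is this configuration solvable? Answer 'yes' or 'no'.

Inversions (pairs i<j in row-major order where tile[i] > tile[j] > 0): 12
12 is even, so the puzzle is solvable.

Answer: yes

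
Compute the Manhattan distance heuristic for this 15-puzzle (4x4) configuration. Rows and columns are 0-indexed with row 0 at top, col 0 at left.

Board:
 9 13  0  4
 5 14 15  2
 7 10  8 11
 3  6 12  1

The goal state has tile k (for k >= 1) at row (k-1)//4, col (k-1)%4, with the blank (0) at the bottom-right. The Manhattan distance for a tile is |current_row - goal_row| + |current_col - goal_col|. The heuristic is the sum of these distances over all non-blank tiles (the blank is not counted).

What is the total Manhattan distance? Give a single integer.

Answer: 34

Derivation:
Tile 9: (0,0)->(2,0) = 2
Tile 13: (0,1)->(3,0) = 4
Tile 4: (0,3)->(0,3) = 0
Tile 5: (1,0)->(1,0) = 0
Tile 14: (1,1)->(3,1) = 2
Tile 15: (1,2)->(3,2) = 2
Tile 2: (1,3)->(0,1) = 3
Tile 7: (2,0)->(1,2) = 3
Tile 10: (2,1)->(2,1) = 0
Tile 8: (2,2)->(1,3) = 2
Tile 11: (2,3)->(2,2) = 1
Tile 3: (3,0)->(0,2) = 5
Tile 6: (3,1)->(1,1) = 2
Tile 12: (3,2)->(2,3) = 2
Tile 1: (3,3)->(0,0) = 6
Sum: 2 + 4 + 0 + 0 + 2 + 2 + 3 + 3 + 0 + 2 + 1 + 5 + 2 + 2 + 6 = 34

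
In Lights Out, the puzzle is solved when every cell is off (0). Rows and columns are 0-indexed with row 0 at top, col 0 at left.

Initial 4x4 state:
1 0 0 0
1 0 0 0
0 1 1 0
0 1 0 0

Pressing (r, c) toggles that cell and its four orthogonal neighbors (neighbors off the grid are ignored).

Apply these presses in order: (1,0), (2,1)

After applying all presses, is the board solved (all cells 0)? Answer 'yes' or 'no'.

After press 1 at (1,0):
0 0 0 0
0 1 0 0
1 1 1 0
0 1 0 0

After press 2 at (2,1):
0 0 0 0
0 0 0 0
0 0 0 0
0 0 0 0

Lights still on: 0

Answer: yes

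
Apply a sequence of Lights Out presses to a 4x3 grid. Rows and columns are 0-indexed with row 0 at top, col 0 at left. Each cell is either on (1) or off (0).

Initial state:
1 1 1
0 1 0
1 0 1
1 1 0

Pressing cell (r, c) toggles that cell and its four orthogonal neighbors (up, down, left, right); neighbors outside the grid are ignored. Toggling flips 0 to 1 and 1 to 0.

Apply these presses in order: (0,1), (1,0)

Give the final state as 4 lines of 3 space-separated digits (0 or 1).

Answer: 1 0 0
1 1 0
0 0 1
1 1 0

Derivation:
After press 1 at (0,1):
0 0 0
0 0 0
1 0 1
1 1 0

After press 2 at (1,0):
1 0 0
1 1 0
0 0 1
1 1 0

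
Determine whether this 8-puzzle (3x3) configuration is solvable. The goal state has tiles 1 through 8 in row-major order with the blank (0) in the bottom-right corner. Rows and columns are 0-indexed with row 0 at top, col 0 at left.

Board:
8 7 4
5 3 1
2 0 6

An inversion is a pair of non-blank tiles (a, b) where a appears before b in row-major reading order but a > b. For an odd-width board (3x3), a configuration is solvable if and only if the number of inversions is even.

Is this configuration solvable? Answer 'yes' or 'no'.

Answer: no

Derivation:
Inversions (pairs i<j in row-major order where tile[i] > tile[j] > 0): 21
21 is odd, so the puzzle is not solvable.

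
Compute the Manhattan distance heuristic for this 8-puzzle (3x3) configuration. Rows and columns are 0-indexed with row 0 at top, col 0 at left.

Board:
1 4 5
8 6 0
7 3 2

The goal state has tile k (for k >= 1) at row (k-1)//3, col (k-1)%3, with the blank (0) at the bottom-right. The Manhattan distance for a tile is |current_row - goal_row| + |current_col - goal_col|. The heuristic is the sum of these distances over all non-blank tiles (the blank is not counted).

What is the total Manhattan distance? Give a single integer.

Answer: 13

Derivation:
Tile 1: at (0,0), goal (0,0), distance |0-0|+|0-0| = 0
Tile 4: at (0,1), goal (1,0), distance |0-1|+|1-0| = 2
Tile 5: at (0,2), goal (1,1), distance |0-1|+|2-1| = 2
Tile 8: at (1,0), goal (2,1), distance |1-2|+|0-1| = 2
Tile 6: at (1,1), goal (1,2), distance |1-1|+|1-2| = 1
Tile 7: at (2,0), goal (2,0), distance |2-2|+|0-0| = 0
Tile 3: at (2,1), goal (0,2), distance |2-0|+|1-2| = 3
Tile 2: at (2,2), goal (0,1), distance |2-0|+|2-1| = 3
Sum: 0 + 2 + 2 + 2 + 1 + 0 + 3 + 3 = 13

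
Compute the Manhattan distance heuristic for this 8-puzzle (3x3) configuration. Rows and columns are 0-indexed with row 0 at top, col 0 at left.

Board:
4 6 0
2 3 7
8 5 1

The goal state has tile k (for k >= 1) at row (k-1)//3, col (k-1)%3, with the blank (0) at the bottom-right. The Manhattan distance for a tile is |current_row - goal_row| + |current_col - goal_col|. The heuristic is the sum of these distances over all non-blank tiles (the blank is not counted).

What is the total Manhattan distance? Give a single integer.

Tile 4: at (0,0), goal (1,0), distance |0-1|+|0-0| = 1
Tile 6: at (0,1), goal (1,2), distance |0-1|+|1-2| = 2
Tile 2: at (1,0), goal (0,1), distance |1-0|+|0-1| = 2
Tile 3: at (1,1), goal (0,2), distance |1-0|+|1-2| = 2
Tile 7: at (1,2), goal (2,0), distance |1-2|+|2-0| = 3
Tile 8: at (2,0), goal (2,1), distance |2-2|+|0-1| = 1
Tile 5: at (2,1), goal (1,1), distance |2-1|+|1-1| = 1
Tile 1: at (2,2), goal (0,0), distance |2-0|+|2-0| = 4
Sum: 1 + 2 + 2 + 2 + 3 + 1 + 1 + 4 = 16

Answer: 16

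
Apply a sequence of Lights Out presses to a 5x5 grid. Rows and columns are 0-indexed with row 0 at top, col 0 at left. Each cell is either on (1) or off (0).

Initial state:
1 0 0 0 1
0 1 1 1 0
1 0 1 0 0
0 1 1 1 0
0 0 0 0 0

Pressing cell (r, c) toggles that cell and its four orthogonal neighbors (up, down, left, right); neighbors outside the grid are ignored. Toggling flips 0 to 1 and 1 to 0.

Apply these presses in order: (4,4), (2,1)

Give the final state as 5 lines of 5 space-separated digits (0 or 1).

Answer: 1 0 0 0 1
0 0 1 1 0
0 1 0 0 0
0 0 1 1 1
0 0 0 1 1

Derivation:
After press 1 at (4,4):
1 0 0 0 1
0 1 1 1 0
1 0 1 0 0
0 1 1 1 1
0 0 0 1 1

After press 2 at (2,1):
1 0 0 0 1
0 0 1 1 0
0 1 0 0 0
0 0 1 1 1
0 0 0 1 1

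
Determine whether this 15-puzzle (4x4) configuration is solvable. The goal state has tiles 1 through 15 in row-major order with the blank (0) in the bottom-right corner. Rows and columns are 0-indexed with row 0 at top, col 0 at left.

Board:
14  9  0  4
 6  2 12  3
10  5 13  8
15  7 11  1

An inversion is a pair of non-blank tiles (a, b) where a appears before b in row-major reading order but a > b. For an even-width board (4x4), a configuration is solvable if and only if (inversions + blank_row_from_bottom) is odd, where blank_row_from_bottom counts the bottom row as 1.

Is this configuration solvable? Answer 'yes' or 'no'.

Inversions: 53
Blank is in row 0 (0-indexed from top), which is row 4 counting from the bottom (bottom = 1).
53 + 4 = 57, which is odd, so the puzzle is solvable.

Answer: yes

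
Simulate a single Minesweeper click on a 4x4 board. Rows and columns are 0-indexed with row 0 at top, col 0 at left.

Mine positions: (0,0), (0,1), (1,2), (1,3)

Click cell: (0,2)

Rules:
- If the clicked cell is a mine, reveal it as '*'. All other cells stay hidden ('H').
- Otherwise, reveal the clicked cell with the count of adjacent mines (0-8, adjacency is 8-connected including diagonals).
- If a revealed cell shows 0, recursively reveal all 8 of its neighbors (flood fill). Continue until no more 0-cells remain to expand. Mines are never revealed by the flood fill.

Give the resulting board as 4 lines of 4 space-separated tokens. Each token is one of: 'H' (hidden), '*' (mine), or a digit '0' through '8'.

H H 3 H
H H H H
H H H H
H H H H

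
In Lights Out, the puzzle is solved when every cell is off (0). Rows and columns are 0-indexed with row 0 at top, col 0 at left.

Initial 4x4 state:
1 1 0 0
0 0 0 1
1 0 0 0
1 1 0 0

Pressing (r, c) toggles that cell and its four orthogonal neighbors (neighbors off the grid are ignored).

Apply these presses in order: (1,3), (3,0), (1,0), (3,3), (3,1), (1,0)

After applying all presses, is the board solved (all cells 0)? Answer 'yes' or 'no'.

Answer: no

Derivation:
After press 1 at (1,3):
1 1 0 1
0 0 1 0
1 0 0 1
1 1 0 0

After press 2 at (3,0):
1 1 0 1
0 0 1 0
0 0 0 1
0 0 0 0

After press 3 at (1,0):
0 1 0 1
1 1 1 0
1 0 0 1
0 0 0 0

After press 4 at (3,3):
0 1 0 1
1 1 1 0
1 0 0 0
0 0 1 1

After press 5 at (3,1):
0 1 0 1
1 1 1 0
1 1 0 0
1 1 0 1

After press 6 at (1,0):
1 1 0 1
0 0 1 0
0 1 0 0
1 1 0 1

Lights still on: 8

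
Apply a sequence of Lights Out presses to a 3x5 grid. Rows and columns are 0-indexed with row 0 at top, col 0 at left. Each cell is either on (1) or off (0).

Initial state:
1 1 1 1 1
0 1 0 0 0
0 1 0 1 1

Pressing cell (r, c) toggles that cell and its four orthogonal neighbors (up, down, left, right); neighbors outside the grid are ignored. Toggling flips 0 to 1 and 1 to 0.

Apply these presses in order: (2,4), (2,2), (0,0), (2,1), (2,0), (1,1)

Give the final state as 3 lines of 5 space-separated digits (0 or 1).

Answer: 0 1 1 1 1
1 1 0 0 1
0 1 0 1 0

Derivation:
After press 1 at (2,4):
1 1 1 1 1
0 1 0 0 1
0 1 0 0 0

After press 2 at (2,2):
1 1 1 1 1
0 1 1 0 1
0 0 1 1 0

After press 3 at (0,0):
0 0 1 1 1
1 1 1 0 1
0 0 1 1 0

After press 4 at (2,1):
0 0 1 1 1
1 0 1 0 1
1 1 0 1 0

After press 5 at (2,0):
0 0 1 1 1
0 0 1 0 1
0 0 0 1 0

After press 6 at (1,1):
0 1 1 1 1
1 1 0 0 1
0 1 0 1 0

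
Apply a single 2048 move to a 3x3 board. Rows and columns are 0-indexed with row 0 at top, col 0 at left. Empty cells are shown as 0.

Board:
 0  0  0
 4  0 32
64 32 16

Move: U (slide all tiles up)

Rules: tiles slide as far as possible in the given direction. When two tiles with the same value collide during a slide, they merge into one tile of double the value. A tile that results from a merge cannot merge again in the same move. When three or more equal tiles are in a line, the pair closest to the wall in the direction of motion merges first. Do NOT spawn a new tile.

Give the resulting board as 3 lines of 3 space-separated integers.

Slide up:
col 0: [0, 4, 64] -> [4, 64, 0]
col 1: [0, 0, 32] -> [32, 0, 0]
col 2: [0, 32, 16] -> [32, 16, 0]

Answer:  4 32 32
64  0 16
 0  0  0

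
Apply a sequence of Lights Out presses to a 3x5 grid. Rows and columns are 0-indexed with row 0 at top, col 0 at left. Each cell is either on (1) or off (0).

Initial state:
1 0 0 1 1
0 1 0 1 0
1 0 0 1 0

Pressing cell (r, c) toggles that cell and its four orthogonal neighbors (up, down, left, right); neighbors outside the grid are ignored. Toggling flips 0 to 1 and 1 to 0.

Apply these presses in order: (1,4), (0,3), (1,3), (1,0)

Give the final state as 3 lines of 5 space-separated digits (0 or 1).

After press 1 at (1,4):
1 0 0 1 0
0 1 0 0 1
1 0 0 1 1

After press 2 at (0,3):
1 0 1 0 1
0 1 0 1 1
1 0 0 1 1

After press 3 at (1,3):
1 0 1 1 1
0 1 1 0 0
1 0 0 0 1

After press 4 at (1,0):
0 0 1 1 1
1 0 1 0 0
0 0 0 0 1

Answer: 0 0 1 1 1
1 0 1 0 0
0 0 0 0 1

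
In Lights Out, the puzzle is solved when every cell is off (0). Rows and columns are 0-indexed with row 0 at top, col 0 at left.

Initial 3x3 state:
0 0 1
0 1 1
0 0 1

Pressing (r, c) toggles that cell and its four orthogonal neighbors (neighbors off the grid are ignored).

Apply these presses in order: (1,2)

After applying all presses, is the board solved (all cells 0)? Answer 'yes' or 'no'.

After press 1 at (1,2):
0 0 0
0 0 0
0 0 0

Lights still on: 0

Answer: yes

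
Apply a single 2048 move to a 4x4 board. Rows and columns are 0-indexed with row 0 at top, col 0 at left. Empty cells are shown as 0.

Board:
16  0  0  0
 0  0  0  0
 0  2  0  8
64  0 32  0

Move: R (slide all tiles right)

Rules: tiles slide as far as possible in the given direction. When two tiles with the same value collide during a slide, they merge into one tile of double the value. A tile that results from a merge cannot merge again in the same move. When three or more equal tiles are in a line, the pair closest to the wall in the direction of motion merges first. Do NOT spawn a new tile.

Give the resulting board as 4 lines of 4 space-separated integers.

Slide right:
row 0: [16, 0, 0, 0] -> [0, 0, 0, 16]
row 1: [0, 0, 0, 0] -> [0, 0, 0, 0]
row 2: [0, 2, 0, 8] -> [0, 0, 2, 8]
row 3: [64, 0, 32, 0] -> [0, 0, 64, 32]

Answer:  0  0  0 16
 0  0  0  0
 0  0  2  8
 0  0 64 32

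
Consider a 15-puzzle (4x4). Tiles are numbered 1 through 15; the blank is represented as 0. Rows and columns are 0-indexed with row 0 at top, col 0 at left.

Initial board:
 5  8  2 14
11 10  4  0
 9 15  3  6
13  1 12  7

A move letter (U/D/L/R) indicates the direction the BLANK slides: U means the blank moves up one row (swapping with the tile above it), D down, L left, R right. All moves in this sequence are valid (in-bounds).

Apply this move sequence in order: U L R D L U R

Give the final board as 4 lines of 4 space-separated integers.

After move 1 (U):
 5  8  2  0
11 10  4 14
 9 15  3  6
13  1 12  7

After move 2 (L):
 5  8  0  2
11 10  4 14
 9 15  3  6
13  1 12  7

After move 3 (R):
 5  8  2  0
11 10  4 14
 9 15  3  6
13  1 12  7

After move 4 (D):
 5  8  2 14
11 10  4  0
 9 15  3  6
13  1 12  7

After move 5 (L):
 5  8  2 14
11 10  0  4
 9 15  3  6
13  1 12  7

After move 6 (U):
 5  8  0 14
11 10  2  4
 9 15  3  6
13  1 12  7

After move 7 (R):
 5  8 14  0
11 10  2  4
 9 15  3  6
13  1 12  7

Answer:  5  8 14  0
11 10  2  4
 9 15  3  6
13  1 12  7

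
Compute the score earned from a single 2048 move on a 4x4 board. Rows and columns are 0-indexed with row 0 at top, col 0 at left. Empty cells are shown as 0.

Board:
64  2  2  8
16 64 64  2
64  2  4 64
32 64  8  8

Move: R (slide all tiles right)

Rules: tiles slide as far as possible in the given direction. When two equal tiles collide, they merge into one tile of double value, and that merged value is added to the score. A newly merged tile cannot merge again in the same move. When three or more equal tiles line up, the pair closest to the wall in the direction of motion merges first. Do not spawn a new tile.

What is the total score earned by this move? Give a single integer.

Slide right:
row 0: [64, 2, 2, 8] -> [0, 64, 4, 8]  score +4 (running 4)
row 1: [16, 64, 64, 2] -> [0, 16, 128, 2]  score +128 (running 132)
row 2: [64, 2, 4, 64] -> [64, 2, 4, 64]  score +0 (running 132)
row 3: [32, 64, 8, 8] -> [0, 32, 64, 16]  score +16 (running 148)
Board after move:
  0  64   4   8
  0  16 128   2
 64   2   4  64
  0  32  64  16

Answer: 148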